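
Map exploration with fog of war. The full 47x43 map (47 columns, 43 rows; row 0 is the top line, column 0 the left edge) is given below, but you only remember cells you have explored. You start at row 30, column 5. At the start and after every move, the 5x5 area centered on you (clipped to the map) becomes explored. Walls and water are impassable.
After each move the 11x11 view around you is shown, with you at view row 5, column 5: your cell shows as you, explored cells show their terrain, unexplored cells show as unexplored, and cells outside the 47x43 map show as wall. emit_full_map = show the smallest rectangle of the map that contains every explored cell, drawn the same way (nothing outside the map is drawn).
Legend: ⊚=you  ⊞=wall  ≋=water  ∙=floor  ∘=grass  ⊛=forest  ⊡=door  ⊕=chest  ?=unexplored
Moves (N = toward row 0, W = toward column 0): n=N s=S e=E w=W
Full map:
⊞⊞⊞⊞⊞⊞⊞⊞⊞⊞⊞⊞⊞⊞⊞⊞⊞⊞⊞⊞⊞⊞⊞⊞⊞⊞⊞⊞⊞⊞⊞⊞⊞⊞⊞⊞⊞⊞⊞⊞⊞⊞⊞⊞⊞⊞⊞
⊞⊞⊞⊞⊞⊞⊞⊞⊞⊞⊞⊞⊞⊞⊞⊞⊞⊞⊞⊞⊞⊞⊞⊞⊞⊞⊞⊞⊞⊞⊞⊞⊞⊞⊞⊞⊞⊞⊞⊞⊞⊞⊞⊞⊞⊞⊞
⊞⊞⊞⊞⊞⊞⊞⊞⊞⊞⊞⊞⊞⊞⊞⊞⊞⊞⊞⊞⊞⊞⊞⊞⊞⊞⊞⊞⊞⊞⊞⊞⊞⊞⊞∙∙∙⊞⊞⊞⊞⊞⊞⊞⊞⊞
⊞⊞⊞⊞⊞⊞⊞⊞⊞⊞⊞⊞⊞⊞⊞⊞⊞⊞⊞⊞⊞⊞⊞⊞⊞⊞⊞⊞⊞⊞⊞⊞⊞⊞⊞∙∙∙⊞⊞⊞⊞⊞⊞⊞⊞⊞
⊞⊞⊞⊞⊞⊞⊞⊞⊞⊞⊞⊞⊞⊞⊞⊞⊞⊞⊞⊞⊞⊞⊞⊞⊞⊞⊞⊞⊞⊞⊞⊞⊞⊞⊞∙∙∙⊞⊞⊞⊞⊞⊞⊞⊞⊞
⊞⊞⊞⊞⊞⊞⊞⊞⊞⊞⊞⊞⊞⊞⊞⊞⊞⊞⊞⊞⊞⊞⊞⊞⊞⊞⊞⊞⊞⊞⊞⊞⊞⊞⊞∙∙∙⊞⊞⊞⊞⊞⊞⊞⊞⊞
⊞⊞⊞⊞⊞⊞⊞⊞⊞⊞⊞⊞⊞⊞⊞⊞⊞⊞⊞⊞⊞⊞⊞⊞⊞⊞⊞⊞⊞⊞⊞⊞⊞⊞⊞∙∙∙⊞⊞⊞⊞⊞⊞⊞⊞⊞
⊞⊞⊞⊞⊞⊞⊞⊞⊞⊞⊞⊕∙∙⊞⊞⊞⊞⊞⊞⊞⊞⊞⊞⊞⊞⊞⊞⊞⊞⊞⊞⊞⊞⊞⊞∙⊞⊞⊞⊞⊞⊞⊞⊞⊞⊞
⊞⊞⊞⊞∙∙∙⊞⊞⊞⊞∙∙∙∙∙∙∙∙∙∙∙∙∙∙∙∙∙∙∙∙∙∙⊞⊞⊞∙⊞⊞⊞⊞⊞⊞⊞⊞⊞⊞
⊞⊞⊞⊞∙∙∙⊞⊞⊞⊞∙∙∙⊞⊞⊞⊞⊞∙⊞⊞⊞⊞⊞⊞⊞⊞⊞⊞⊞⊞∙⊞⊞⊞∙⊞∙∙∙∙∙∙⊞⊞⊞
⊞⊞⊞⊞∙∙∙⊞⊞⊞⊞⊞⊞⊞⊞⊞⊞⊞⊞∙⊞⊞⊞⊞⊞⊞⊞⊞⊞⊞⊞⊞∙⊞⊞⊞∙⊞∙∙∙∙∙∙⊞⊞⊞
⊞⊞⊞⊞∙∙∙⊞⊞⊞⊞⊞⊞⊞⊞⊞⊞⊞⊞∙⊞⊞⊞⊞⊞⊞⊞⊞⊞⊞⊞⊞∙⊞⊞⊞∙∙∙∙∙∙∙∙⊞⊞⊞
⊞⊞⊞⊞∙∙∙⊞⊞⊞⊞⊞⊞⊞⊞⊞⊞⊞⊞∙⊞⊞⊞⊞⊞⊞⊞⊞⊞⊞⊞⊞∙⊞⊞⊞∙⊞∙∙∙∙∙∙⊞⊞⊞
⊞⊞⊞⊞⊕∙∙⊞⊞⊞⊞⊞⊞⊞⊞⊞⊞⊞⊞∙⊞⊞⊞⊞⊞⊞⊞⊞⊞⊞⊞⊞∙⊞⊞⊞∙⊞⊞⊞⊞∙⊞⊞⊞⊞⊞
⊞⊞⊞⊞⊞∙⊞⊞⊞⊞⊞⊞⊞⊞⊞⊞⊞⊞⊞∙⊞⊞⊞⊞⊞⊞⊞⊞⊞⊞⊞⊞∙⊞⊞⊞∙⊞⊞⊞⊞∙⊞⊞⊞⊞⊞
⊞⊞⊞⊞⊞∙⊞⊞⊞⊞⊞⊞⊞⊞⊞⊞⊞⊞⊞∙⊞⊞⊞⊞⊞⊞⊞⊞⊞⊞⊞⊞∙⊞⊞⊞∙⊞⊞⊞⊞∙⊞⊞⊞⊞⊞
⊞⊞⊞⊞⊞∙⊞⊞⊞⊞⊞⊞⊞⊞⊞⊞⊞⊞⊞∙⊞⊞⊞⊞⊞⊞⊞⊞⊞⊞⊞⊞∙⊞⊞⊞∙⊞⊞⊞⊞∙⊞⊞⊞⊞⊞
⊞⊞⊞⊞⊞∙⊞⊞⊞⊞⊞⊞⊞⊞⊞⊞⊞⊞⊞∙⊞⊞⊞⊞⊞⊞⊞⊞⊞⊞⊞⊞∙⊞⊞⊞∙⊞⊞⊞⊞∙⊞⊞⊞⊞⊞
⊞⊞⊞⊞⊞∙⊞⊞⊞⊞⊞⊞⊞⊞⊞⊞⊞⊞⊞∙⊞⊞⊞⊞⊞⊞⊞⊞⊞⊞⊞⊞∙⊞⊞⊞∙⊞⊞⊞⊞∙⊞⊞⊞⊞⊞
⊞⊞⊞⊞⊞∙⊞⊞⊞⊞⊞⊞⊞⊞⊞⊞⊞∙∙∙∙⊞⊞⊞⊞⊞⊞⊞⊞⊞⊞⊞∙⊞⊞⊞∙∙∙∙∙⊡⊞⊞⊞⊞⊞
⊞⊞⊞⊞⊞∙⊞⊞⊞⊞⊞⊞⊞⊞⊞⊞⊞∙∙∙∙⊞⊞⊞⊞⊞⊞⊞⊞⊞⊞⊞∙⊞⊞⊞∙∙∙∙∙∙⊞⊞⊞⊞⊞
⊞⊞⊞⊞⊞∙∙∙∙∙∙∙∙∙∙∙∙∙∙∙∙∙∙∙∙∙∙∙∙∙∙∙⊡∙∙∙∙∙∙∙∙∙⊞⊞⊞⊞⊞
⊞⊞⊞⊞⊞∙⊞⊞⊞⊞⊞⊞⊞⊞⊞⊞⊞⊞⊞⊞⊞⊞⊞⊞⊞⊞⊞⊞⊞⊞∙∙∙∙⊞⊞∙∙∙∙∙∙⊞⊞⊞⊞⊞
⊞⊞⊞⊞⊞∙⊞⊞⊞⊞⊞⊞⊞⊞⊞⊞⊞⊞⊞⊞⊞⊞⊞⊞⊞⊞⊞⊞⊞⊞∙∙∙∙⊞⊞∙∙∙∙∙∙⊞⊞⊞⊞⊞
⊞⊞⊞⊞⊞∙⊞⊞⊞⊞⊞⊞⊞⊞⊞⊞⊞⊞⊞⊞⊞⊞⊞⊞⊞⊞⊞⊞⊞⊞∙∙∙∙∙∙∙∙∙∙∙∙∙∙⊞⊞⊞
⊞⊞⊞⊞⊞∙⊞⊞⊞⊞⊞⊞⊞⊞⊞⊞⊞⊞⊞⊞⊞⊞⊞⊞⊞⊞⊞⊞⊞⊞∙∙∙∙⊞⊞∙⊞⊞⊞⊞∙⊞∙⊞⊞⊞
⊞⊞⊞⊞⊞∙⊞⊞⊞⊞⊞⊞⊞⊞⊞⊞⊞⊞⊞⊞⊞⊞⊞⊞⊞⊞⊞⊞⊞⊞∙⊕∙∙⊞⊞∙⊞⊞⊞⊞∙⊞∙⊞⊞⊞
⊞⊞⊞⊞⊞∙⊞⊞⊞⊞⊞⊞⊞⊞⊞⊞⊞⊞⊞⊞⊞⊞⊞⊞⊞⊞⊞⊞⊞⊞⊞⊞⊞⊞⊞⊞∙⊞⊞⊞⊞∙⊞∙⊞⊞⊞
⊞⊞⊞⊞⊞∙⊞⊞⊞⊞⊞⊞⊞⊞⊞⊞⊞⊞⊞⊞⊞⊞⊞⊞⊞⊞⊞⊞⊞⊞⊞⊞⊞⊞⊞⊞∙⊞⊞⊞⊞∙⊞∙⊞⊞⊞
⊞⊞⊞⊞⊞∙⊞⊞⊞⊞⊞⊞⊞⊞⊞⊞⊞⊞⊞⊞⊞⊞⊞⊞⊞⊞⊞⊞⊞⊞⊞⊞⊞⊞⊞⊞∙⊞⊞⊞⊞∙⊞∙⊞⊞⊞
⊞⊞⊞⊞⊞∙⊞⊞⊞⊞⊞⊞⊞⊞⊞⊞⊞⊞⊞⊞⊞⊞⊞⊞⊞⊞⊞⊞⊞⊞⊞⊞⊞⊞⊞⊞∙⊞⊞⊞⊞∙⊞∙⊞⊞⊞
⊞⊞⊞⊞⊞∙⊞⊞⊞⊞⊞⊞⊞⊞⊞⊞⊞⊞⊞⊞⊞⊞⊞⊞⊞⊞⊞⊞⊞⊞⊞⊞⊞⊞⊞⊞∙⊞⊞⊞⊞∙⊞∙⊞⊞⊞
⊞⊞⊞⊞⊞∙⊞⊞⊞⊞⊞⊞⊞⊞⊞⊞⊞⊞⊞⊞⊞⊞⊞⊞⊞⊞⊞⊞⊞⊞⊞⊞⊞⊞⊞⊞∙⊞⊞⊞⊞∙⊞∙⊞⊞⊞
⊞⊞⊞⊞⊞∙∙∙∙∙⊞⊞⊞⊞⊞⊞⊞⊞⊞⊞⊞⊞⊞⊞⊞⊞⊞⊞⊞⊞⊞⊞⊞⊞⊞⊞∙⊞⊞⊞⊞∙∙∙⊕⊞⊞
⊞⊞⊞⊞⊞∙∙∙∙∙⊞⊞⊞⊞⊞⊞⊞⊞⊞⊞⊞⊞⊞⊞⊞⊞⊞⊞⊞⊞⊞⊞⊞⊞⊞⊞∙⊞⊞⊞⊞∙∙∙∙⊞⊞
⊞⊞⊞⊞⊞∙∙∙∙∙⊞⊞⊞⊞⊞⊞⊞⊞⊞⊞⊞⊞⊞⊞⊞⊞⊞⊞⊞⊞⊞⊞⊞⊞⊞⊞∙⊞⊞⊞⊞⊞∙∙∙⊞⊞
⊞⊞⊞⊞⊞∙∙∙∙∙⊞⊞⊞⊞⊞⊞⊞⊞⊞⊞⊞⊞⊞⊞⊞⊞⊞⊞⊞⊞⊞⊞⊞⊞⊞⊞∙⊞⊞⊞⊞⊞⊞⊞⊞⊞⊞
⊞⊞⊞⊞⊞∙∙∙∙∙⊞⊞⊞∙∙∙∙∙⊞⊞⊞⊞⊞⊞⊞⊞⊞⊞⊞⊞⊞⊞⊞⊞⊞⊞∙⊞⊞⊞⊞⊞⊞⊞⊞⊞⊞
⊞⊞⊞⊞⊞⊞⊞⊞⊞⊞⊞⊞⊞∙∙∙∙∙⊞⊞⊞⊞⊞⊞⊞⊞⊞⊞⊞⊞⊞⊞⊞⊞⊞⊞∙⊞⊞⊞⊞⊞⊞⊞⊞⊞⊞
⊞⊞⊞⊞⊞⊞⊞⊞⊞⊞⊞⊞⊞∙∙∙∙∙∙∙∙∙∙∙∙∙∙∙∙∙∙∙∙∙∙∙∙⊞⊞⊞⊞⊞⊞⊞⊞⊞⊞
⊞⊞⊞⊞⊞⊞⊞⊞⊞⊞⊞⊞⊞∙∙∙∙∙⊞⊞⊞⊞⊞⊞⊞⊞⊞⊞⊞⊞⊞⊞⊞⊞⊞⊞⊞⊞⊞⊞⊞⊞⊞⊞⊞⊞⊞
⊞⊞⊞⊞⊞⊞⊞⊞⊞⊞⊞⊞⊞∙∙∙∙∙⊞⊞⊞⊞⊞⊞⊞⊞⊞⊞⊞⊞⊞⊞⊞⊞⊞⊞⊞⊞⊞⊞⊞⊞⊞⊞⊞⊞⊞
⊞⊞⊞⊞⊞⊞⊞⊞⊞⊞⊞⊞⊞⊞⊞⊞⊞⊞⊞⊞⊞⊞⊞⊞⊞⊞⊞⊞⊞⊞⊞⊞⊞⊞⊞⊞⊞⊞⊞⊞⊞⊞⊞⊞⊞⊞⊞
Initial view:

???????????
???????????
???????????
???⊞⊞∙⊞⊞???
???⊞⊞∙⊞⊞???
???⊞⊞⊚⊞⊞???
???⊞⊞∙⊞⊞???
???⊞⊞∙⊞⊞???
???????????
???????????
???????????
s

???????????
???????????
???⊞⊞∙⊞⊞???
???⊞⊞∙⊞⊞???
???⊞⊞∙⊞⊞???
???⊞⊞⊚⊞⊞???
???⊞⊞∙⊞⊞???
???⊞⊞∙∙∙???
???????????
???????????
???????????

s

???????????
???⊞⊞∙⊞⊞???
???⊞⊞∙⊞⊞???
???⊞⊞∙⊞⊞???
???⊞⊞∙⊞⊞???
???⊞⊞⊚⊞⊞???
???⊞⊞∙∙∙???
???⊞⊞∙∙∙???
???????????
???????????
???????????

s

???⊞⊞∙⊞⊞???
???⊞⊞∙⊞⊞???
???⊞⊞∙⊞⊞???
???⊞⊞∙⊞⊞???
???⊞⊞∙⊞⊞???
???⊞⊞⊚∙∙???
???⊞⊞∙∙∙???
???⊞⊞∙∙∙???
???????????
???????????
???????????

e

??⊞⊞∙⊞⊞????
??⊞⊞∙⊞⊞????
??⊞⊞∙⊞⊞????
??⊞⊞∙⊞⊞⊞???
??⊞⊞∙⊞⊞⊞???
??⊞⊞∙⊚∙∙???
??⊞⊞∙∙∙∙???
??⊞⊞∙∙∙∙???
???????????
???????????
???????????

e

?⊞⊞∙⊞⊞?????
?⊞⊞∙⊞⊞?????
?⊞⊞∙⊞⊞?????
?⊞⊞∙⊞⊞⊞⊞???
?⊞⊞∙⊞⊞⊞⊞???
?⊞⊞∙∙⊚∙∙???
?⊞⊞∙∙∙∙∙???
?⊞⊞∙∙∙∙∙???
???????????
???????????
???????????

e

⊞⊞∙⊞⊞??????
⊞⊞∙⊞⊞??????
⊞⊞∙⊞⊞??????
⊞⊞∙⊞⊞⊞⊞⊞???
⊞⊞∙⊞⊞⊞⊞⊞???
⊞⊞∙∙∙⊚∙⊞???
⊞⊞∙∙∙∙∙⊞???
⊞⊞∙∙∙∙∙⊞???
???????????
???????????
???????????

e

⊞∙⊞⊞???????
⊞∙⊞⊞???????
⊞∙⊞⊞???????
⊞∙⊞⊞⊞⊞⊞⊞???
⊞∙⊞⊞⊞⊞⊞⊞???
⊞∙∙∙∙⊚⊞⊞???
⊞∙∙∙∙∙⊞⊞???
⊞∙∙∙∙∙⊞⊞???
???????????
???????????
???????????

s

⊞∙⊞⊞???????
⊞∙⊞⊞???????
⊞∙⊞⊞⊞⊞⊞⊞???
⊞∙⊞⊞⊞⊞⊞⊞???
⊞∙∙∙∙∙⊞⊞???
⊞∙∙∙∙⊚⊞⊞???
⊞∙∙∙∙∙⊞⊞???
???∙∙∙⊞⊞???
???????????
???????????
???????????

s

⊞∙⊞⊞???????
⊞∙⊞⊞⊞⊞⊞⊞???
⊞∙⊞⊞⊞⊞⊞⊞???
⊞∙∙∙∙∙⊞⊞???
⊞∙∙∙∙∙⊞⊞???
⊞∙∙∙∙⊚⊞⊞???
???∙∙∙⊞⊞???
???∙∙∙⊞⊞???
???????????
???????????
???????????

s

⊞∙⊞⊞⊞⊞⊞⊞???
⊞∙⊞⊞⊞⊞⊞⊞???
⊞∙∙∙∙∙⊞⊞???
⊞∙∙∙∙∙⊞⊞???
⊞∙∙∙∙∙⊞⊞???
???∙∙⊚⊞⊞???
???∙∙∙⊞⊞???
???⊞⊞⊞⊞⊞???
???????????
???????????
???????????

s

⊞∙⊞⊞⊞⊞⊞⊞???
⊞∙∙∙∙∙⊞⊞???
⊞∙∙∙∙∙⊞⊞???
⊞∙∙∙∙∙⊞⊞???
???∙∙∙⊞⊞???
???∙∙⊚⊞⊞???
???⊞⊞⊞⊞⊞???
???⊞⊞⊞⊞⊞???
???????????
???????????
???????????

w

⊞⊞∙⊞⊞⊞⊞⊞⊞??
⊞⊞∙∙∙∙∙⊞⊞??
⊞⊞∙∙∙∙∙⊞⊞??
⊞⊞∙∙∙∙∙⊞⊞??
???∙∙∙∙⊞⊞??
???∙∙⊚∙⊞⊞??
???⊞⊞⊞⊞⊞⊞??
???⊞⊞⊞⊞⊞⊞??
???????????
???????????
???????????

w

?⊞⊞∙⊞⊞⊞⊞⊞⊞?
?⊞⊞∙∙∙∙∙⊞⊞?
?⊞⊞∙∙∙∙∙⊞⊞?
?⊞⊞∙∙∙∙∙⊞⊞?
???∙∙∙∙∙⊞⊞?
???∙∙⊚∙∙⊞⊞?
???⊞⊞⊞⊞⊞⊞⊞?
???⊞⊞⊞⊞⊞⊞⊞?
???????????
???????????
???????????

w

??⊞⊞∙⊞⊞⊞⊞⊞⊞
??⊞⊞∙∙∙∙∙⊞⊞
??⊞⊞∙∙∙∙∙⊞⊞
??⊞⊞∙∙∙∙∙⊞⊞
???⊞∙∙∙∙∙⊞⊞
???⊞∙⊚∙∙∙⊞⊞
???⊞⊞⊞⊞⊞⊞⊞⊞
???⊞⊞⊞⊞⊞⊞⊞⊞
???????????
???????????
???????????

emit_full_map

⊞⊞∙⊞⊞????
⊞⊞∙⊞⊞????
⊞⊞∙⊞⊞????
⊞⊞∙⊞⊞⊞⊞⊞⊞
⊞⊞∙⊞⊞⊞⊞⊞⊞
⊞⊞∙∙∙∙∙⊞⊞
⊞⊞∙∙∙∙∙⊞⊞
⊞⊞∙∙∙∙∙⊞⊞
?⊞∙∙∙∙∙⊞⊞
?⊞∙⊚∙∙∙⊞⊞
?⊞⊞⊞⊞⊞⊞⊞⊞
?⊞⊞⊞⊞⊞⊞⊞⊞

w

???⊞⊞∙⊞⊞⊞⊞⊞
???⊞⊞∙∙∙∙∙⊞
???⊞⊞∙∙∙∙∙⊞
???⊞⊞∙∙∙∙∙⊞
???⊞⊞∙∙∙∙∙⊞
???⊞⊞⊚∙∙∙∙⊞
???⊞⊞⊞⊞⊞⊞⊞⊞
???⊞⊞⊞⊞⊞⊞⊞⊞
???????????
???????????
???????????

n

???⊞⊞∙⊞⊞⊞⊞⊞
???⊞⊞∙⊞⊞⊞⊞⊞
???⊞⊞∙∙∙∙∙⊞
???⊞⊞∙∙∙∙∙⊞
???⊞⊞∙∙∙∙∙⊞
???⊞⊞⊚∙∙∙∙⊞
???⊞⊞∙∙∙∙∙⊞
???⊞⊞⊞⊞⊞⊞⊞⊞
???⊞⊞⊞⊞⊞⊞⊞⊞
???????????
???????????

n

???⊞⊞∙⊞⊞???
???⊞⊞∙⊞⊞⊞⊞⊞
???⊞⊞∙⊞⊞⊞⊞⊞
???⊞⊞∙∙∙∙∙⊞
???⊞⊞∙∙∙∙∙⊞
???⊞⊞⊚∙∙∙∙⊞
???⊞⊞∙∙∙∙∙⊞
???⊞⊞∙∙∙∙∙⊞
???⊞⊞⊞⊞⊞⊞⊞⊞
???⊞⊞⊞⊞⊞⊞⊞⊞
???????????

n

???⊞⊞∙⊞⊞???
???⊞⊞∙⊞⊞???
???⊞⊞∙⊞⊞⊞⊞⊞
???⊞⊞∙⊞⊞⊞⊞⊞
???⊞⊞∙∙∙∙∙⊞
???⊞⊞⊚∙∙∙∙⊞
???⊞⊞∙∙∙∙∙⊞
???⊞⊞∙∙∙∙∙⊞
???⊞⊞∙∙∙∙∙⊞
???⊞⊞⊞⊞⊞⊞⊞⊞
???⊞⊞⊞⊞⊞⊞⊞⊞

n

???⊞⊞∙⊞⊞???
???⊞⊞∙⊞⊞???
???⊞⊞∙⊞⊞???
???⊞⊞∙⊞⊞⊞⊞⊞
???⊞⊞∙⊞⊞⊞⊞⊞
???⊞⊞⊚∙∙∙∙⊞
???⊞⊞∙∙∙∙∙⊞
???⊞⊞∙∙∙∙∙⊞
???⊞⊞∙∙∙∙∙⊞
???⊞⊞∙∙∙∙∙⊞
???⊞⊞⊞⊞⊞⊞⊞⊞

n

???????????
???⊞⊞∙⊞⊞???
???⊞⊞∙⊞⊞???
???⊞⊞∙⊞⊞???
???⊞⊞∙⊞⊞⊞⊞⊞
???⊞⊞⊚⊞⊞⊞⊞⊞
???⊞⊞∙∙∙∙∙⊞
???⊞⊞∙∙∙∙∙⊞
???⊞⊞∙∙∙∙∙⊞
???⊞⊞∙∙∙∙∙⊞
???⊞⊞∙∙∙∙∙⊞

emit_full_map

⊞⊞∙⊞⊞????
⊞⊞∙⊞⊞????
⊞⊞∙⊞⊞????
⊞⊞∙⊞⊞⊞⊞⊞⊞
⊞⊞⊚⊞⊞⊞⊞⊞⊞
⊞⊞∙∙∙∙∙⊞⊞
⊞⊞∙∙∙∙∙⊞⊞
⊞⊞∙∙∙∙∙⊞⊞
⊞⊞∙∙∙∙∙⊞⊞
⊞⊞∙∙∙∙∙⊞⊞
⊞⊞⊞⊞⊞⊞⊞⊞⊞
⊞⊞⊞⊞⊞⊞⊞⊞⊞

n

???????????
???????????
???⊞⊞∙⊞⊞???
???⊞⊞∙⊞⊞???
???⊞⊞∙⊞⊞???
???⊞⊞⊚⊞⊞⊞⊞⊞
???⊞⊞∙⊞⊞⊞⊞⊞
???⊞⊞∙∙∙∙∙⊞
???⊞⊞∙∙∙∙∙⊞
???⊞⊞∙∙∙∙∙⊞
???⊞⊞∙∙∙∙∙⊞

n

???????????
???????????
???????????
???⊞⊞∙⊞⊞???
???⊞⊞∙⊞⊞???
???⊞⊞⊚⊞⊞???
???⊞⊞∙⊞⊞⊞⊞⊞
???⊞⊞∙⊞⊞⊞⊞⊞
???⊞⊞∙∙∙∙∙⊞
???⊞⊞∙∙∙∙∙⊞
???⊞⊞∙∙∙∙∙⊞

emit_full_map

⊞⊞∙⊞⊞????
⊞⊞∙⊞⊞????
⊞⊞⊚⊞⊞????
⊞⊞∙⊞⊞⊞⊞⊞⊞
⊞⊞∙⊞⊞⊞⊞⊞⊞
⊞⊞∙∙∙∙∙⊞⊞
⊞⊞∙∙∙∙∙⊞⊞
⊞⊞∙∙∙∙∙⊞⊞
⊞⊞∙∙∙∙∙⊞⊞
⊞⊞∙∙∙∙∙⊞⊞
⊞⊞⊞⊞⊞⊞⊞⊞⊞
⊞⊞⊞⊞⊞⊞⊞⊞⊞


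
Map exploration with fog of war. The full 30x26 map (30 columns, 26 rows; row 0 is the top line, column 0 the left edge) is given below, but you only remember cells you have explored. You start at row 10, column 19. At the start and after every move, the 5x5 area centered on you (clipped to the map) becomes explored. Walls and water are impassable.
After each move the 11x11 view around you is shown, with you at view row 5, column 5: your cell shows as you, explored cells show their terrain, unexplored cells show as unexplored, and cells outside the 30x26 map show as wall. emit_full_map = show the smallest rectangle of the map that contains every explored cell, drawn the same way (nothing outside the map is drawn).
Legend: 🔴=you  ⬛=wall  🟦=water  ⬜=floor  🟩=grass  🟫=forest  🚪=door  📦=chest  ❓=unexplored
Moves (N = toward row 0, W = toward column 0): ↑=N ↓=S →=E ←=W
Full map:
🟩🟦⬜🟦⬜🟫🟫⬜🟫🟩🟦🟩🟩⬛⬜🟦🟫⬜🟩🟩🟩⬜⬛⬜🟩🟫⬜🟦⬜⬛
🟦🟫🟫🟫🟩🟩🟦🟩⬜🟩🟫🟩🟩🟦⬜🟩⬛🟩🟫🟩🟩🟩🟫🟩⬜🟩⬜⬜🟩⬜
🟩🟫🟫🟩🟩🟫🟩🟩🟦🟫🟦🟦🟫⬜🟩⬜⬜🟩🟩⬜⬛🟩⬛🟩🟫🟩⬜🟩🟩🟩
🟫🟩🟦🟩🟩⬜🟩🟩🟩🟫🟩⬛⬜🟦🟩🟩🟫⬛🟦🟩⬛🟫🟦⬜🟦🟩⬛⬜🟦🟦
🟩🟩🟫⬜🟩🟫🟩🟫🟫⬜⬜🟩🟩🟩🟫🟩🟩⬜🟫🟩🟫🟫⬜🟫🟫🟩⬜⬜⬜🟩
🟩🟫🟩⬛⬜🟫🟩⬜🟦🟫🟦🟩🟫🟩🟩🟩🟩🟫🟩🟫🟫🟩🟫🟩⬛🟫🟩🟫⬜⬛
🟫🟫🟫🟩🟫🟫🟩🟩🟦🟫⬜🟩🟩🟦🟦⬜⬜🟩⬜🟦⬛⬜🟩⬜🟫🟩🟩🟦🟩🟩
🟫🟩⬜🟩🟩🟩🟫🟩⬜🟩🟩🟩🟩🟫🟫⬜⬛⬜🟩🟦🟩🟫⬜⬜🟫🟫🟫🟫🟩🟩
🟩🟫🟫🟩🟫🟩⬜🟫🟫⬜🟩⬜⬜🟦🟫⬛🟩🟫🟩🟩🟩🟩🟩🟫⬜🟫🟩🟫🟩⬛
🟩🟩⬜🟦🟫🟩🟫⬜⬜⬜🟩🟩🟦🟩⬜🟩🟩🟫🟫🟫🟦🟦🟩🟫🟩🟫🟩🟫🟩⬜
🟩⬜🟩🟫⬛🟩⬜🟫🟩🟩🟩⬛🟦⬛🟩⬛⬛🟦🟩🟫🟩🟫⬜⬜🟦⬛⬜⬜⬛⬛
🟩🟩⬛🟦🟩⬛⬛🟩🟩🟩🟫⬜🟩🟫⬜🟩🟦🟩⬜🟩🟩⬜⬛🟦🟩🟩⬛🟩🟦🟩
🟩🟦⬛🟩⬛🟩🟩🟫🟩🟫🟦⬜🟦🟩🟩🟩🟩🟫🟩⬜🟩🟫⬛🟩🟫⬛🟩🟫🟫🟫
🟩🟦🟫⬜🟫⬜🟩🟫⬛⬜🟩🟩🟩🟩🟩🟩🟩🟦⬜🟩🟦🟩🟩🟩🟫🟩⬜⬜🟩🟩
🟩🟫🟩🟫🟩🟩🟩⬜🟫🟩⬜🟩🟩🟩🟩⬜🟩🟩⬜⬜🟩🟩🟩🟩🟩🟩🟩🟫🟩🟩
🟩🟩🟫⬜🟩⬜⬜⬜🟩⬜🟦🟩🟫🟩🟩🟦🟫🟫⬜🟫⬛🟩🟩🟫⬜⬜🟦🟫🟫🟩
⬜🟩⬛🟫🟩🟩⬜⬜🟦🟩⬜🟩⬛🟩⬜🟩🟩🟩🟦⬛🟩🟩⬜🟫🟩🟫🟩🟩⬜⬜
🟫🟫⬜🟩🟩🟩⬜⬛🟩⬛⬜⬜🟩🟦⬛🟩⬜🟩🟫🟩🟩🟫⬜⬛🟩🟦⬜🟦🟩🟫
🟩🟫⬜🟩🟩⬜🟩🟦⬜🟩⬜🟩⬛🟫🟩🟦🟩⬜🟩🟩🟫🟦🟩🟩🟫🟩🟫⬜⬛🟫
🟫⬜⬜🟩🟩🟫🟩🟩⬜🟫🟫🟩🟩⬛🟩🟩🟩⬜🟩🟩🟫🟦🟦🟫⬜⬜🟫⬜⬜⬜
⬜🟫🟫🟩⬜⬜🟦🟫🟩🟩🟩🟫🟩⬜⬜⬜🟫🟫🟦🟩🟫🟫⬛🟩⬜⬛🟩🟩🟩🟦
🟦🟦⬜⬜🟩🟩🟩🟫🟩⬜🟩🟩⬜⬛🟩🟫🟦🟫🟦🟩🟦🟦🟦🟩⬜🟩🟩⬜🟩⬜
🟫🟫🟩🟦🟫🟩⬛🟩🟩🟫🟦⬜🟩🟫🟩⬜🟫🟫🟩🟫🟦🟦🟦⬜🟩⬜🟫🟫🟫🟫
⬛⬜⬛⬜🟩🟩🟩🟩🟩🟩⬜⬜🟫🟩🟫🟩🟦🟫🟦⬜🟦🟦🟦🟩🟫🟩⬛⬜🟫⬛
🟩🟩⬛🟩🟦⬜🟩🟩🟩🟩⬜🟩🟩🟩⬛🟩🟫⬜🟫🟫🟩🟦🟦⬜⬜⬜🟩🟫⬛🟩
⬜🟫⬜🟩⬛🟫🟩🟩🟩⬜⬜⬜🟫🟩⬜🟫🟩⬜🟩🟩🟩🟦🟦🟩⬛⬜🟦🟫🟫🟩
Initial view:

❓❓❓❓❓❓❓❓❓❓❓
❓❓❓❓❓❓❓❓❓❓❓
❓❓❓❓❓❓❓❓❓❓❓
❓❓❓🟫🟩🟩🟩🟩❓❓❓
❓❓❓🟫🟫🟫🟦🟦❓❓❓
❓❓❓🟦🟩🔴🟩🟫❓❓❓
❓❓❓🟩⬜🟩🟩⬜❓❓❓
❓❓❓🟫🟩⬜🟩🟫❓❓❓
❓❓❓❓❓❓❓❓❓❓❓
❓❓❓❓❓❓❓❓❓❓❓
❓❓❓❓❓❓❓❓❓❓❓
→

❓❓❓❓❓❓❓❓❓❓❓
❓❓❓❓❓❓❓❓❓❓❓
❓❓❓❓❓❓❓❓❓❓❓
❓❓🟫🟩🟩🟩🟩🟩❓❓❓
❓❓🟫🟫🟫🟦🟦🟩❓❓❓
❓❓🟦🟩🟫🔴🟫⬜❓❓❓
❓❓🟩⬜🟩🟩⬜⬛❓❓❓
❓❓🟫🟩⬜🟩🟫⬛❓❓❓
❓❓❓❓❓❓❓❓❓❓❓
❓❓❓❓❓❓❓❓❓❓❓
❓❓❓❓❓❓❓❓❓❓❓

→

❓❓❓❓❓❓❓❓❓❓❓
❓❓❓❓❓❓❓❓❓❓❓
❓❓❓❓❓❓❓❓❓❓❓
❓🟫🟩🟩🟩🟩🟩🟫❓❓❓
❓🟫🟫🟫🟦🟦🟩🟫❓❓❓
❓🟦🟩🟫🟩🔴⬜⬜❓❓❓
❓🟩⬜🟩🟩⬜⬛🟦❓❓❓
❓🟫🟩⬜🟩🟫⬛🟩❓❓❓
❓❓❓❓❓❓❓❓❓❓❓
❓❓❓❓❓❓❓❓❓❓❓
❓❓❓❓❓❓❓❓❓❓❓

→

❓❓❓❓❓❓❓❓❓❓❓
❓❓❓❓❓❓❓❓❓❓❓
❓❓❓❓❓❓❓❓❓❓❓
🟫🟩🟩🟩🟩🟩🟫⬜❓❓❓
🟫🟫🟫🟦🟦🟩🟫🟩❓❓❓
🟦🟩🟫🟩🟫🔴⬜🟦❓❓❓
🟩⬜🟩🟩⬜⬛🟦🟩❓❓❓
🟫🟩⬜🟩🟫⬛🟩🟫❓❓❓
❓❓❓❓❓❓❓❓❓❓❓
❓❓❓❓❓❓❓❓❓❓❓
❓❓❓❓❓❓❓❓❓❓❓

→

❓❓❓❓❓❓❓❓❓❓❓
❓❓❓❓❓❓❓❓❓❓❓
❓❓❓❓❓❓❓❓❓❓❓
🟩🟩🟩🟩🟩🟫⬜🟫❓❓❓
🟫🟫🟦🟦🟩🟫🟩🟫❓❓❓
🟩🟫🟩🟫⬜🔴🟦⬛❓❓❓
⬜🟩🟩⬜⬛🟦🟩🟩❓❓❓
🟩⬜🟩🟫⬛🟩🟫⬛❓❓❓
❓❓❓❓❓❓❓❓❓❓❓
❓❓❓❓❓❓❓❓❓❓❓
❓❓❓❓❓❓❓❓❓❓❓

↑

❓❓❓❓❓❓❓❓❓❓❓
❓❓❓❓❓❓❓❓❓❓❓
❓❓❓❓❓❓❓❓❓❓❓
❓❓❓🟫⬜⬜🟫🟫❓❓❓
🟩🟩🟩🟩🟩🟫⬜🟫❓❓❓
🟫🟫🟦🟦🟩🔴🟩🟫❓❓❓
🟩🟫🟩🟫⬜⬜🟦⬛❓❓❓
⬜🟩🟩⬜⬛🟦🟩🟩❓❓❓
🟩⬜🟩🟫⬛🟩🟫⬛❓❓❓
❓❓❓❓❓❓❓❓❓❓❓
❓❓❓❓❓❓❓❓❓❓❓

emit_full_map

❓❓❓❓🟫⬜⬜🟫🟫
🟫🟩🟩🟩🟩🟩🟫⬜🟫
🟫🟫🟫🟦🟦🟩🔴🟩🟫
🟦🟩🟫🟩🟫⬜⬜🟦⬛
🟩⬜🟩🟩⬜⬛🟦🟩🟩
🟫🟩⬜🟩🟫⬛🟩🟫⬛

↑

❓❓❓❓❓❓❓❓❓❓❓
❓❓❓❓❓❓❓❓❓❓❓
❓❓❓❓❓❓❓❓❓❓❓
❓❓❓⬜🟩⬜🟫🟩❓❓❓
❓❓❓🟫⬜⬜🟫🟫❓❓❓
🟩🟩🟩🟩🟩🔴⬜🟫❓❓❓
🟫🟫🟦🟦🟩🟫🟩🟫❓❓❓
🟩🟫🟩🟫⬜⬜🟦⬛❓❓❓
⬜🟩🟩⬜⬛🟦🟩🟩❓❓❓
🟩⬜🟩🟫⬛🟩🟫⬛❓❓❓
❓❓❓❓❓❓❓❓❓❓❓

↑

❓❓❓❓❓❓❓❓❓❓❓
❓❓❓❓❓❓❓❓❓❓❓
❓❓❓❓❓❓❓❓❓❓❓
❓❓❓🟩🟫🟩⬛🟫❓❓❓
❓❓❓⬜🟩⬜🟫🟩❓❓❓
❓❓❓🟫⬜🔴🟫🟫❓❓❓
🟩🟩🟩🟩🟩🟫⬜🟫❓❓❓
🟫🟫🟦🟦🟩🟫🟩🟫❓❓❓
🟩🟫🟩🟫⬜⬜🟦⬛❓❓❓
⬜🟩🟩⬜⬛🟦🟩🟩❓❓❓
🟩⬜🟩🟫⬛🟩🟫⬛❓❓❓

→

❓❓❓❓❓❓❓❓❓❓❓
❓❓❓❓❓❓❓❓❓❓❓
❓❓❓❓❓❓❓❓❓❓❓
❓❓🟩🟫🟩⬛🟫🟩❓❓❓
❓❓⬜🟩⬜🟫🟩🟩❓❓❓
❓❓🟫⬜⬜🔴🟫🟫❓❓❓
🟩🟩🟩🟩🟫⬜🟫🟩❓❓❓
🟫🟦🟦🟩🟫🟩🟫🟩❓❓❓
🟫🟩🟫⬜⬜🟦⬛❓❓❓❓
🟩🟩⬜⬛🟦🟩🟩❓❓❓❓
⬜🟩🟫⬛🟩🟫⬛❓❓❓❓

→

❓❓❓❓❓❓❓❓❓❓⬛
❓❓❓❓❓❓❓❓❓❓⬛
❓❓❓❓❓❓❓❓❓❓⬛
❓🟩🟫🟩⬛🟫🟩🟫❓❓⬛
❓⬜🟩⬜🟫🟩🟩🟦❓❓⬛
❓🟫⬜⬜🟫🔴🟫🟫❓❓⬛
🟩🟩🟩🟫⬜🟫🟩🟫❓❓⬛
🟦🟦🟩🟫🟩🟫🟩🟫❓❓⬛
🟩🟫⬜⬜🟦⬛❓❓❓❓⬛
🟩⬜⬛🟦🟩🟩❓❓❓❓⬛
🟩🟫⬛🟩🟫⬛❓❓❓❓⬛

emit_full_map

❓❓❓❓🟩🟫🟩⬛🟫🟩🟫
❓❓❓❓⬜🟩⬜🟫🟩🟩🟦
❓❓❓❓🟫⬜⬜🟫🔴🟫🟫
🟫🟩🟩🟩🟩🟩🟫⬜🟫🟩🟫
🟫🟫🟫🟦🟦🟩🟫🟩🟫🟩🟫
🟦🟩🟫🟩🟫⬜⬜🟦⬛❓❓
🟩⬜🟩🟩⬜⬛🟦🟩🟩❓❓
🟫🟩⬜🟩🟫⬛🟩🟫⬛❓❓

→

❓❓❓❓❓❓❓❓❓⬛⬛
❓❓❓❓❓❓❓❓❓⬛⬛
❓❓❓❓❓❓❓❓❓⬛⬛
🟩🟫🟩⬛🟫🟩🟫⬜❓⬛⬛
⬜🟩⬜🟫🟩🟩🟦🟩❓⬛⬛
🟫⬜⬜🟫🟫🔴🟫🟩❓⬛⬛
🟩🟩🟫⬜🟫🟩🟫🟩❓⬛⬛
🟦🟩🟫🟩🟫🟩🟫🟩❓⬛⬛
🟫⬜⬜🟦⬛❓❓❓❓⬛⬛
⬜⬛🟦🟩🟩❓❓❓❓⬛⬛
🟫⬛🟩🟫⬛❓❓❓❓⬛⬛

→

❓❓❓❓❓❓❓❓⬛⬛⬛
❓❓❓❓❓❓❓❓⬛⬛⬛
❓❓❓❓❓❓❓❓⬛⬛⬛
🟫🟩⬛🟫🟩🟫⬜⬛⬛⬛⬛
🟩⬜🟫🟩🟩🟦🟩🟩⬛⬛⬛
⬜⬜🟫🟫🟫🔴🟩🟩⬛⬛⬛
🟩🟫⬜🟫🟩🟫🟩⬛⬛⬛⬛
🟩🟫🟩🟫🟩🟫🟩⬜⬛⬛⬛
⬜⬜🟦⬛❓❓❓❓⬛⬛⬛
⬛🟦🟩🟩❓❓❓❓⬛⬛⬛
⬛🟩🟫⬛❓❓❓❓⬛⬛⬛

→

❓❓❓❓❓❓❓⬛⬛⬛⬛
❓❓❓❓❓❓❓⬛⬛⬛⬛
❓❓❓❓❓❓❓⬛⬛⬛⬛
🟩⬛🟫🟩🟫⬜⬛⬛⬛⬛⬛
⬜🟫🟩🟩🟦🟩🟩⬛⬛⬛⬛
⬜🟫🟫🟫🟫🔴🟩⬛⬛⬛⬛
🟫⬜🟫🟩🟫🟩⬛⬛⬛⬛⬛
🟫🟩🟫🟩🟫🟩⬜⬛⬛⬛⬛
⬜🟦⬛❓❓❓❓⬛⬛⬛⬛
🟦🟩🟩❓❓❓❓⬛⬛⬛⬛
🟩🟫⬛❓❓❓❓⬛⬛⬛⬛

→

❓❓❓❓❓❓⬛⬛⬛⬛⬛
❓❓❓❓❓❓⬛⬛⬛⬛⬛
❓❓❓❓❓❓⬛⬛⬛⬛⬛
⬛🟫🟩🟫⬜⬛⬛⬛⬛⬛⬛
🟫🟩🟩🟦🟩🟩⬛⬛⬛⬛⬛
🟫🟫🟫🟫🟩🔴⬛⬛⬛⬛⬛
⬜🟫🟩🟫🟩⬛⬛⬛⬛⬛⬛
🟩🟫🟩🟫🟩⬜⬛⬛⬛⬛⬛
🟦⬛❓❓❓❓⬛⬛⬛⬛⬛
🟩🟩❓❓❓❓⬛⬛⬛⬛⬛
🟫⬛❓❓❓❓⬛⬛⬛⬛⬛

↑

❓❓❓❓❓❓⬛⬛⬛⬛⬛
❓❓❓❓❓❓⬛⬛⬛⬛⬛
❓❓❓❓❓❓⬛⬛⬛⬛⬛
❓❓❓⬜⬜🟩⬛⬛⬛⬛⬛
⬛🟫🟩🟫⬜⬛⬛⬛⬛⬛⬛
🟫🟩🟩🟦🟩🔴⬛⬛⬛⬛⬛
🟫🟫🟫🟫🟩🟩⬛⬛⬛⬛⬛
⬜🟫🟩🟫🟩⬛⬛⬛⬛⬛⬛
🟩🟫🟩🟫🟩⬜⬛⬛⬛⬛⬛
🟦⬛❓❓❓❓⬛⬛⬛⬛⬛
🟩🟩❓❓❓❓⬛⬛⬛⬛⬛

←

❓❓❓❓❓❓❓⬛⬛⬛⬛
❓❓❓❓❓❓❓⬛⬛⬛⬛
❓❓❓❓❓❓❓⬛⬛⬛⬛
❓❓❓⬜⬜⬜🟩⬛⬛⬛⬛
🟩⬛🟫🟩🟫⬜⬛⬛⬛⬛⬛
⬜🟫🟩🟩🟦🔴🟩⬛⬛⬛⬛
⬜🟫🟫🟫🟫🟩🟩⬛⬛⬛⬛
🟫⬜🟫🟩🟫🟩⬛⬛⬛⬛⬛
🟫🟩🟫🟩🟫🟩⬜⬛⬛⬛⬛
⬜🟦⬛❓❓❓❓⬛⬛⬛⬛
🟦🟩🟩❓❓❓❓⬛⬛⬛⬛

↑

❓❓❓❓❓❓❓⬛⬛⬛⬛
❓❓❓❓❓❓❓⬛⬛⬛⬛
❓❓❓❓❓❓❓⬛⬛⬛⬛
❓❓❓⬛⬜🟦🟦⬛⬛⬛⬛
❓❓❓⬜⬜⬜🟩⬛⬛⬛⬛
🟩⬛🟫🟩🟫🔴⬛⬛⬛⬛⬛
⬜🟫🟩🟩🟦🟩🟩⬛⬛⬛⬛
⬜🟫🟫🟫🟫🟩🟩⬛⬛⬛⬛
🟫⬜🟫🟩🟫🟩⬛⬛⬛⬛⬛
🟫🟩🟫🟩🟫🟩⬜⬛⬛⬛⬛
⬜🟦⬛❓❓❓❓⬛⬛⬛⬛

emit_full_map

❓❓❓❓❓❓❓❓❓⬛⬜🟦🟦
❓❓❓❓❓❓❓❓❓⬜⬜⬜🟩
❓❓❓❓🟩🟫🟩⬛🟫🟩🟫🔴⬛
❓❓❓❓⬜🟩⬜🟫🟩🟩🟦🟩🟩
❓❓❓❓🟫⬜⬜🟫🟫🟫🟫🟩🟩
🟫🟩🟩🟩🟩🟩🟫⬜🟫🟩🟫🟩⬛
🟫🟫🟫🟦🟦🟩🟫🟩🟫🟩🟫🟩⬜
🟦🟩🟫🟩🟫⬜⬜🟦⬛❓❓❓❓
🟩⬜🟩🟩⬜⬛🟦🟩🟩❓❓❓❓
🟫🟩⬜🟩🟫⬛🟩🟫⬛❓❓❓❓

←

❓❓❓❓❓❓❓❓⬛⬛⬛
❓❓❓❓❓❓❓❓⬛⬛⬛
❓❓❓❓❓❓❓❓⬛⬛⬛
❓❓❓🟩⬛⬜🟦🟦⬛⬛⬛
❓❓❓🟩⬜⬜⬜🟩⬛⬛⬛
🟫🟩⬛🟫🟩🔴⬜⬛⬛⬛⬛
🟩⬜🟫🟩🟩🟦🟩🟩⬛⬛⬛
⬜⬜🟫🟫🟫🟫🟩🟩⬛⬛⬛
🟩🟫⬜🟫🟩🟫🟩⬛⬛⬛⬛
🟩🟫🟩🟫🟩🟫🟩⬜⬛⬛⬛
⬜⬜🟦⬛❓❓❓❓⬛⬛⬛

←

❓❓❓❓❓❓❓❓❓⬛⬛
❓❓❓❓❓❓❓❓❓⬛⬛
❓❓❓❓❓❓❓❓❓⬛⬛
❓❓❓🟦🟩⬛⬜🟦🟦⬛⬛
❓❓❓🟫🟩⬜⬜⬜🟩⬛⬛
🟩🟫🟩⬛🟫🔴🟫⬜⬛⬛⬛
⬜🟩⬜🟫🟩🟩🟦🟩🟩⬛⬛
🟫⬜⬜🟫🟫🟫🟫🟩🟩⬛⬛
🟩🟩🟫⬜🟫🟩🟫🟩⬛⬛⬛
🟦🟩🟫🟩🟫🟩🟫🟩⬜⬛⬛
🟫⬜⬜🟦⬛❓❓❓❓⬛⬛

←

❓❓❓❓❓❓❓❓❓❓⬛
❓❓❓❓❓❓❓❓❓❓⬛
❓❓❓❓❓❓❓❓❓❓⬛
❓❓❓⬜🟦🟩⬛⬜🟦🟦⬛
❓❓❓🟫🟫🟩⬜⬜⬜🟩⬛
❓🟩🟫🟩⬛🔴🟩🟫⬜⬛⬛
❓⬜🟩⬜🟫🟩🟩🟦🟩🟩⬛
❓🟫⬜⬜🟫🟫🟫🟫🟩🟩⬛
🟩🟩🟩🟫⬜🟫🟩🟫🟩⬛⬛
🟦🟦🟩🟫🟩🟫🟩🟫🟩⬜⬛
🟩🟫⬜⬜🟦⬛❓❓❓❓⬛

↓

❓❓❓❓❓❓❓❓❓❓⬛
❓❓❓❓❓❓❓❓❓❓⬛
❓❓❓⬜🟦🟩⬛⬜🟦🟦⬛
❓❓❓🟫🟫🟩⬜⬜⬜🟩⬛
❓🟩🟫🟩⬛🟫🟩🟫⬜⬛⬛
❓⬜🟩⬜🟫🔴🟩🟦🟩🟩⬛
❓🟫⬜⬜🟫🟫🟫🟫🟩🟩⬛
🟩🟩🟩🟫⬜🟫🟩🟫🟩⬛⬛
🟦🟦🟩🟫🟩🟫🟩🟫🟩⬜⬛
🟩🟫⬜⬜🟦⬛❓❓❓❓⬛
🟩⬜⬛🟦🟩🟩❓❓❓❓⬛

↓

❓❓❓❓❓❓❓❓❓❓⬛
❓❓❓⬜🟦🟩⬛⬜🟦🟦⬛
❓❓❓🟫🟫🟩⬜⬜⬜🟩⬛
❓🟩🟫🟩⬛🟫🟩🟫⬜⬛⬛
❓⬜🟩⬜🟫🟩🟩🟦🟩🟩⬛
❓🟫⬜⬜🟫🔴🟫🟫🟩🟩⬛
🟩🟩🟩🟫⬜🟫🟩🟫🟩⬛⬛
🟦🟦🟩🟫🟩🟫🟩🟫🟩⬜⬛
🟩🟫⬜⬜🟦⬛❓❓❓❓⬛
🟩⬜⬛🟦🟩🟩❓❓❓❓⬛
🟩🟫⬛🟩🟫⬛❓❓❓❓⬛

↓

❓❓❓⬜🟦🟩⬛⬜🟦🟦⬛
❓❓❓🟫🟫🟩⬜⬜⬜🟩⬛
❓🟩🟫🟩⬛🟫🟩🟫⬜⬛⬛
❓⬜🟩⬜🟫🟩🟩🟦🟩🟩⬛
❓🟫⬜⬜🟫🟫🟫🟫🟩🟩⬛
🟩🟩🟩🟫⬜🔴🟩🟫🟩⬛⬛
🟦🟦🟩🟫🟩🟫🟩🟫🟩⬜⬛
🟩🟫⬜⬜🟦⬛⬜⬜❓❓⬛
🟩⬜⬛🟦🟩🟩❓❓❓❓⬛
🟩🟫⬛🟩🟫⬛❓❓❓❓⬛
❓❓❓❓❓❓❓❓❓❓⬛

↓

❓❓❓🟫🟫🟩⬜⬜⬜🟩⬛
❓🟩🟫🟩⬛🟫🟩🟫⬜⬛⬛
❓⬜🟩⬜🟫🟩🟩🟦🟩🟩⬛
❓🟫⬜⬜🟫🟫🟫🟫🟩🟩⬛
🟩🟩🟩🟫⬜🟫🟩🟫🟩⬛⬛
🟦🟦🟩🟫🟩🔴🟩🟫🟩⬜⬛
🟩🟫⬜⬜🟦⬛⬜⬜❓❓⬛
🟩⬜⬛🟦🟩🟩⬛🟩❓❓⬛
🟩🟫⬛🟩🟫⬛❓❓❓❓⬛
❓❓❓❓❓❓❓❓❓❓⬛
❓❓❓❓❓❓❓❓❓❓⬛

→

❓❓🟫🟫🟩⬜⬜⬜🟩⬛⬛
🟩🟫🟩⬛🟫🟩🟫⬜⬛⬛⬛
⬜🟩⬜🟫🟩🟩🟦🟩🟩⬛⬛
🟫⬜⬜🟫🟫🟫🟫🟩🟩⬛⬛
🟩🟩🟫⬜🟫🟩🟫🟩⬛⬛⬛
🟦🟩🟫🟩🟫🔴🟫🟩⬜⬛⬛
🟫⬜⬜🟦⬛⬜⬜⬛❓⬛⬛
⬜⬛🟦🟩🟩⬛🟩🟦❓⬛⬛
🟫⬛🟩🟫⬛❓❓❓❓⬛⬛
❓❓❓❓❓❓❓❓❓⬛⬛
❓❓❓❓❓❓❓❓❓⬛⬛

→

❓🟫🟫🟩⬜⬜⬜🟩⬛⬛⬛
🟫🟩⬛🟫🟩🟫⬜⬛⬛⬛⬛
🟩⬜🟫🟩🟩🟦🟩🟩⬛⬛⬛
⬜⬜🟫🟫🟫🟫🟩🟩⬛⬛⬛
🟩🟫⬜🟫🟩🟫🟩⬛⬛⬛⬛
🟩🟫🟩🟫🟩🔴🟩⬜⬛⬛⬛
⬜⬜🟦⬛⬜⬜⬛⬛⬛⬛⬛
⬛🟦🟩🟩⬛🟩🟦🟩⬛⬛⬛
⬛🟩🟫⬛❓❓❓❓⬛⬛⬛
❓❓❓❓❓❓❓❓⬛⬛⬛
❓❓❓❓❓❓❓❓⬛⬛⬛

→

🟫🟫🟩⬜⬜⬜🟩⬛⬛⬛⬛
🟩⬛🟫🟩🟫⬜⬛⬛⬛⬛⬛
⬜🟫🟩🟩🟦🟩🟩⬛⬛⬛⬛
⬜🟫🟫🟫🟫🟩🟩⬛⬛⬛⬛
🟫⬜🟫🟩🟫🟩⬛⬛⬛⬛⬛
🟫🟩🟫🟩🟫🔴⬜⬛⬛⬛⬛
⬜🟦⬛⬜⬜⬛⬛⬛⬛⬛⬛
🟦🟩🟩⬛🟩🟦🟩⬛⬛⬛⬛
🟩🟫⬛❓❓❓❓⬛⬛⬛⬛
❓❓❓❓❓❓❓⬛⬛⬛⬛
❓❓❓❓❓❓❓⬛⬛⬛⬛

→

🟫🟩⬜⬜⬜🟩⬛⬛⬛⬛⬛
⬛🟫🟩🟫⬜⬛⬛⬛⬛⬛⬛
🟫🟩🟩🟦🟩🟩⬛⬛⬛⬛⬛
🟫🟫🟫🟫🟩🟩⬛⬛⬛⬛⬛
⬜🟫🟩🟫🟩⬛⬛⬛⬛⬛⬛
🟩🟫🟩🟫🟩🔴⬛⬛⬛⬛⬛
🟦⬛⬜⬜⬛⬛⬛⬛⬛⬛⬛
🟩🟩⬛🟩🟦🟩⬛⬛⬛⬛⬛
🟫⬛❓❓❓❓⬛⬛⬛⬛⬛
❓❓❓❓❓❓⬛⬛⬛⬛⬛
❓❓❓❓❓❓⬛⬛⬛⬛⬛

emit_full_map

❓❓❓❓❓❓⬜🟦🟩⬛⬜🟦🟦
❓❓❓❓❓❓🟫🟫🟩⬜⬜⬜🟩
❓❓❓❓🟩🟫🟩⬛🟫🟩🟫⬜⬛
❓❓❓❓⬜🟩⬜🟫🟩🟩🟦🟩🟩
❓❓❓❓🟫⬜⬜🟫🟫🟫🟫🟩🟩
🟫🟩🟩🟩🟩🟩🟫⬜🟫🟩🟫🟩⬛
🟫🟫🟫🟦🟦🟩🟫🟩🟫🟩🟫🟩🔴
🟦🟩🟫🟩🟫⬜⬜🟦⬛⬜⬜⬛⬛
🟩⬜🟩🟩⬜⬛🟦🟩🟩⬛🟩🟦🟩
🟫🟩⬜🟩🟫⬛🟩🟫⬛❓❓❓❓

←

🟫🟫🟩⬜⬜⬜🟩⬛⬛⬛⬛
🟩⬛🟫🟩🟫⬜⬛⬛⬛⬛⬛
⬜🟫🟩🟩🟦🟩🟩⬛⬛⬛⬛
⬜🟫🟫🟫🟫🟩🟩⬛⬛⬛⬛
🟫⬜🟫🟩🟫🟩⬛⬛⬛⬛⬛
🟫🟩🟫🟩🟫🔴⬜⬛⬛⬛⬛
⬜🟦⬛⬜⬜⬛⬛⬛⬛⬛⬛
🟦🟩🟩⬛🟩🟦🟩⬛⬛⬛⬛
🟩🟫⬛❓❓❓❓⬛⬛⬛⬛
❓❓❓❓❓❓❓⬛⬛⬛⬛
❓❓❓❓❓❓❓⬛⬛⬛⬛

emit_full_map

❓❓❓❓❓❓⬜🟦🟩⬛⬜🟦🟦
❓❓❓❓❓❓🟫🟫🟩⬜⬜⬜🟩
❓❓❓❓🟩🟫🟩⬛🟫🟩🟫⬜⬛
❓❓❓❓⬜🟩⬜🟫🟩🟩🟦🟩🟩
❓❓❓❓🟫⬜⬜🟫🟫🟫🟫🟩🟩
🟫🟩🟩🟩🟩🟩🟫⬜🟫🟩🟫🟩⬛
🟫🟫🟫🟦🟦🟩🟫🟩🟫🟩🟫🔴⬜
🟦🟩🟫🟩🟫⬜⬜🟦⬛⬜⬜⬛⬛
🟩⬜🟩🟩⬜⬛🟦🟩🟩⬛🟩🟦🟩
🟫🟩⬜🟩🟫⬛🟩🟫⬛❓❓❓❓


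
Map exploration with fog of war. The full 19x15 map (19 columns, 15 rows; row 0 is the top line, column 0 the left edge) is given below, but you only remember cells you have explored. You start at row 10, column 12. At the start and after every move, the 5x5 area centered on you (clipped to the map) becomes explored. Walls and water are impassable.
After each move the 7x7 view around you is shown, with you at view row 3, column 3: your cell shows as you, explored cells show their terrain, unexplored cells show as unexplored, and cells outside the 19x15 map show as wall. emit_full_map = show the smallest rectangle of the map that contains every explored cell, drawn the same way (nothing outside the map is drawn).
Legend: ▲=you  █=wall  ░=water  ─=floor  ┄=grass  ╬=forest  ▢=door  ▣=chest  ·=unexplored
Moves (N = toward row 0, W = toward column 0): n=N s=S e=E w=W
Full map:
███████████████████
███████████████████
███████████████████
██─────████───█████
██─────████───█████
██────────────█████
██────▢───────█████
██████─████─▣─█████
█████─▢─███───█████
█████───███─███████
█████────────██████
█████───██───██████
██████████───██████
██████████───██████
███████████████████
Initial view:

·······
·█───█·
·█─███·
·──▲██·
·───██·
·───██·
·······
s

·█───█·
·█─███·
·───██·
·──▲██·
·───██·
·───██·
·······

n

·······
·█───█·
·█─███·
·──▲██·
·───██·
·───██·
·───██·

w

·······
·██───█
·██─███
·──▲─██
·█───██
·█───██
··───██

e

·······
██───█·
██─███·
───▲██·
█───██·
█───██·
·───██·

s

██───█·
██─███·
────██·
█──▲██·
█───██·
·───██·
·······

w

·██───█
·██─███
·────██
·█─▲─██
·█───██
·█───██
·······

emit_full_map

██───█
██─███
────██
█─▲─██
█───██
█───██

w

··██───
·███─██
·─────█
·██▲──█
·██───█
·██───█
·······

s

·███─██
·─────█
·██───█
·██▲──█
·██───█
·█████·
███████

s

·─────█
·██───█
·██───█
·██▲──█
·█████·
███████
███████

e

─────██
██───██
██───██
██─▲─██
██████·
███████
███████

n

███─███
─────██
██───██
██─▲─██
██───██
██████·
███████

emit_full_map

·██───█
███─███
─────██
██───██
██─▲─██
██───██
██████·

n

·██───█
███─███
─────██
██─▲─██
██───██
██───██
██████·

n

·······
·██───█
███─███
───▲─██
██───██
██───██
██───██

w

·······
·███───
·███─██
·──▲──█
·██───█
·██───█
·██───█

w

·······
·─███──
·─███─█
·──▲───
·─██───
·███───
··██───

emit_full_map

─███───█
─███─███
──▲───██
─██───██
███───██
·██───██
·██████·


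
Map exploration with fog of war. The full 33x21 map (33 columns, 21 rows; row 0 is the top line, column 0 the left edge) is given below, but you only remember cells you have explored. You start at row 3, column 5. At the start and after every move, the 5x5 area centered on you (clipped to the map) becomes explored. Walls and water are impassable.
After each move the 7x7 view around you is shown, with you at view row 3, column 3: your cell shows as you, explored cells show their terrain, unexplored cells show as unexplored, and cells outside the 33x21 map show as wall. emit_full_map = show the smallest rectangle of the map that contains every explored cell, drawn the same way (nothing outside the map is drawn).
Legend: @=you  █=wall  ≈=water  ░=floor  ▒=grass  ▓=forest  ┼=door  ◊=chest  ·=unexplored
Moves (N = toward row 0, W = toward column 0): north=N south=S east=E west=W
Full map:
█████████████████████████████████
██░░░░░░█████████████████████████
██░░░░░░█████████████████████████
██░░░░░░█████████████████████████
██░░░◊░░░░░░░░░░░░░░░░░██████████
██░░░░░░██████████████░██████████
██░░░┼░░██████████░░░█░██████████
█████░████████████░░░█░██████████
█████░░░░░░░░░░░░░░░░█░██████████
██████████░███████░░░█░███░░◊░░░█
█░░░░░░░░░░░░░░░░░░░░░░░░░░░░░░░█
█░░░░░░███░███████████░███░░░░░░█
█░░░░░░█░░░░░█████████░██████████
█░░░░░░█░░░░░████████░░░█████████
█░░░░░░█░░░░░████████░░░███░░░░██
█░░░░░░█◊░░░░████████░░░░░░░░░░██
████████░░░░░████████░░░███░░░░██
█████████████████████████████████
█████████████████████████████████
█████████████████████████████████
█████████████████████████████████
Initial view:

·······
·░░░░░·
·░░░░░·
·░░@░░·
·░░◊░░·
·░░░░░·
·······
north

███████
·█████·
·░░░░░·
·░░@░░·
·░░░░░·
·░░◊░░·
·░░░░░·

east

███████
██████·
░░░░░█·
░░░@░█·
░░░░░█·
░░◊░░░·
░░░░░··

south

██████·
░░░░░█·
░░░░░█·
░░░@░█·
░░◊░░░·
░░░░░█·
·······

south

░░░░░█·
░░░░░█·
░░░░░█·
░░◊@░░·
░░░░░█·
·░┼░░█·
·······

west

·░░░░░█
·░░░░░█
·░░░░░█
·░░@░░░
·░░░░░█
·░░┼░░█
·······

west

··░░░░░
·░░░░░░
·░░░░░░
·░░@◊░░
·░░░░░░
·░░░┼░░
·······

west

···░░░░
·█░░░░░
·█░░░░░
·█░@░◊░
·█░░░░░
·█░░░┼░
·······

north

···████
·█░░░░░
·█░░░░░
·█░@░░░
·█░░░◊░
·█░░░░░
·█░░░┼░

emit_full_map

··██████
█░░░░░░█
█░░░░░░█
█░@░░░░█
█░░░◊░░░
█░░░░░░█
█░░░┼░░█

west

█···███
███░░░░
███░░░░
███@░░░
███░░░◊
███░░░░
█·█░░░┼

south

███░░░░
███░░░░
███░░░░
███@░░◊
███░░░░
███░░░┼
█······

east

██░░░░░
██░░░░░
██░░░░░
██░@░◊░
██░░░░░
██░░░┼░
·······

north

···████
██░░░░░
██░░░░░
██░@░░░
██░░░◊░
██░░░░░
██░░░┼░

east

··█████
█░░░░░░
█░░░░░░
█░░@░░░
█░░░◊░░
█░░░░░░
█░░░┼░░

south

█░░░░░░
█░░░░░░
█░░░░░░
█░░@◊░░
█░░░░░░
█░░░┼░░
·······

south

█░░░░░░
█░░░░░░
█░░░◊░░
█░░@░░░
█░░░┼░░
·███░█·
·······

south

█░░░░░░
█░░░◊░░
█░░░░░░
█░░@┼░░
·███░█·
·███░░·
·······

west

██░░░░░
██░░░◊░
██░░░░░
██░@░┼░
·████░█
·████░░
·······

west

███░░░░
███░░░◊
███░░░░
███@░░┼
██████░
██████░
█······

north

███░░░░
███░░░░
███░░░◊
███@░░░
███░░░┼
██████░
██████░

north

███░░░░
███░░░░
███░░░░
███@░░◊
███░░░░
███░░░┼
██████░

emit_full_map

···██████
██░░░░░░█
██░░░░░░█
██░░░░░░█
██@░░◊░░░
██░░░░░░█
██░░░┼░░█
█████░█··
█████░░··

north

█···███
███░░░░
███░░░░
███@░░░
███░░░◊
███░░░░
███░░░┼

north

███████
███████
███░░░░
███@░░░
███░░░░
███░░░◊
███░░░░

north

███████
███████
███████
███@░░░
███░░░░
███░░░░
███░░░◊

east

███████
███████
███████
██░@░░░
██░░░░░
██░░░░░
██░░░◊░

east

███████
███████
███████
█░░@░░░
█░░░░░░
█░░░░░░
█░░░◊░░

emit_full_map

█████████
██░░@░░░█
██░░░░░░█
██░░░░░░█
██░░░◊░░░
██░░░░░░█
██░░░┼░░█
█████░█··
█████░░··

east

███████
███████
███████
░░░@░░█
░░░░░░█
░░░░░░█
░░░◊░░░

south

███████
███████
░░░░░░█
░░░@░░█
░░░░░░█
░░░◊░░░
░░░░░░█

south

███████
░░░░░░█
░░░░░░█
░░░@░░█
░░░◊░░░
░░░░░░█
░░░┼░░█

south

░░░░░░█
░░░░░░█
░░░░░░█
░░░@░░░
░░░░░░█
░░░┼░░█
███░█··

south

░░░░░░█
░░░░░░█
░░░◊░░░
░░░@░░█
░░░┼░░█
███░██·
███░░··

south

░░░░░░█
░░░◊░░░
░░░░░░█
░░░@░░█
███░██·
███░░░·
·······

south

░░░◊░░░
░░░░░░█
░░░┼░░█
███@██·
███░░░·
·█████·
·······

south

░░░░░░█
░░░┼░░█
███░██·
███@░░·
·█████·
·░░░░░·
·······

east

░░░░░█·
░░┼░░█·
██░███·
██░@░░·
██████·
░░░░░░·
·······

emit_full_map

█████████
██░░░░░░█
██░░░░░░█
██░░░░░░█
██░░░◊░░░
██░░░░░░█
██░░░┼░░█
█████░███
█████░@░░
···██████
···░░░░░░

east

░░░░█··
░┼░░██·
█░████·
█░░@░░·
██████·
░░░░░░·
·······

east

░░░█···
┼░░███·
░█████·
░░░@░░·
█████░·
░░░░░░·
·······

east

░░█····
░░████·
██████·
░░░@░░·
████░█·
░░░░░░·
·······

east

░█·····
░█████·
██████·
░░░@░░·
███░██·
░░░░░░·
·······

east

█······
██████·
██████·
░░░@░░·
██░███·
░░░░░░·
·······

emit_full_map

█████████·····
██░░░░░░█·····
██░░░░░░█·····
██░░░░░░█·····
██░░░◊░░░·····
██░░░░░░█·····
██░░░┼░░██████
█████░████████
█████░░░░░░@░░
···███████░███
···░░░░░░░░░░░
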